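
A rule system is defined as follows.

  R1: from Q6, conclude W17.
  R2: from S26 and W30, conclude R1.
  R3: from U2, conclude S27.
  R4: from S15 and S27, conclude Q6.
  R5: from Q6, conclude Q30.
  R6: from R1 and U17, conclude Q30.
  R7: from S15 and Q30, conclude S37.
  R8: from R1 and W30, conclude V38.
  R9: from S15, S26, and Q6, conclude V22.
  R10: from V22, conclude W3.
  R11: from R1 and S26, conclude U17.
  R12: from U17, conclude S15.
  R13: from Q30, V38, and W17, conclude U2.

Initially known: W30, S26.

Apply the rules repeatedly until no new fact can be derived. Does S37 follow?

From S26 and W30, R2 gives R1.
R1 and S26 hold, so U17 follows (R11).
From U17, R12 gives S15.
From R1 and U17, R6 gives Q30.
From S15 and Q30, R7 gives S37.

Yes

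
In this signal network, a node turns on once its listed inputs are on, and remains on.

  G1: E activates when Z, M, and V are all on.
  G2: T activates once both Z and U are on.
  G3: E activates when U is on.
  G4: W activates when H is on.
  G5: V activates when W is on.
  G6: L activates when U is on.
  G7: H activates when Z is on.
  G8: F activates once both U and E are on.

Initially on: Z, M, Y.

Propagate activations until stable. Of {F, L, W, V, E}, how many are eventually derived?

3

Z is on, so H activates (G7).
H is on, so W activates (G4).
W is on, so V activates (G5).
G1: Z, M, and V on → E on.
F would need U and E (G8), but U never turns on.
L would need U (G6), but U never turns on.
W: reached.
V: reached.
E: reached.
Reached: W, V, and E — 3 of the 5.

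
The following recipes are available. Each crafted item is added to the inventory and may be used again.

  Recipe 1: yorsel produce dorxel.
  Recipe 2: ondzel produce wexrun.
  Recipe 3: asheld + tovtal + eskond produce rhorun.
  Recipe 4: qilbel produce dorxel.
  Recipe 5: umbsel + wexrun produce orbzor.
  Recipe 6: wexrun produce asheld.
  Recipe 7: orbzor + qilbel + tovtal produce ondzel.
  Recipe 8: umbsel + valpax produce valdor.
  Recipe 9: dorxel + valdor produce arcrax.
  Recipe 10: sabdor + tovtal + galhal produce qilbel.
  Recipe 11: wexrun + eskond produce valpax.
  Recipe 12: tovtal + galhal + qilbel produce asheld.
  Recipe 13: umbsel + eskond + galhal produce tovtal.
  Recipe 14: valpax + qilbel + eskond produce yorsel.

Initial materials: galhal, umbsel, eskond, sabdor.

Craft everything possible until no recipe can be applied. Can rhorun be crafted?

Yes

Using Recipe 13, umbsel, eskond, and galhal make tovtal.
Using Recipe 10, sabdor, tovtal, and galhal make qilbel.
tovtal + galhal + qilbel → asheld (Recipe 12).
asheld + tovtal + eskond → rhorun (Recipe 3).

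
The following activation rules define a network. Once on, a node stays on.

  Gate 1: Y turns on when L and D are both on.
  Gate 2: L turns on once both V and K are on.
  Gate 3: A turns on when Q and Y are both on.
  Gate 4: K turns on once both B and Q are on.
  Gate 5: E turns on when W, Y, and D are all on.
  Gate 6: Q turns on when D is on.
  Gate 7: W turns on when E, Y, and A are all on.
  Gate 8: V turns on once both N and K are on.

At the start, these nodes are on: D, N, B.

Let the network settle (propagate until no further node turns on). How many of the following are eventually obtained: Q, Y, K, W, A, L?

D is on, so Q turns on (Gate 6).
B and Q are on, so K turns on (Gate 4).
Gate 8: N and K on → V on.
V and K are on, so L turns on (Gate 2).
Gate 1: L and D on → Y on.
Q and Y are on, so A turns on (Gate 3).
Q: reached.
Y: reached.
K: reached.
W would need E, Y, and A (Gate 7), but E never turns on.
A: reached.
L: reached.
Reached: Q, Y, K, A, and L — 5 of the 6.

5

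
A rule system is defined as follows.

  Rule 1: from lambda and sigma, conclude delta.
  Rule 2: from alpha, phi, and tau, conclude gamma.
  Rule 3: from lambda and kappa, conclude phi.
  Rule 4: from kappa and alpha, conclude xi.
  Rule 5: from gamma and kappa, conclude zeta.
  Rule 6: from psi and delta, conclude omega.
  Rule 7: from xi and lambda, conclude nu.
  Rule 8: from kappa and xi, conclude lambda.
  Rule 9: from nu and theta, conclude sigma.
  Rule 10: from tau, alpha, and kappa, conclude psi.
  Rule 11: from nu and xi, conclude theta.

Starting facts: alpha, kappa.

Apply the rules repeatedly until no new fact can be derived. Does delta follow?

kappa and alpha hold, so xi follows (Rule 4).
kappa and xi hold, so lambda follows (Rule 8).
xi and lambda hold, so nu follows (Rule 7).
From nu and xi, Rule 11 gives theta.
From nu and theta, Rule 9 gives sigma.
lambda and sigma hold, so delta follows (Rule 1).

Yes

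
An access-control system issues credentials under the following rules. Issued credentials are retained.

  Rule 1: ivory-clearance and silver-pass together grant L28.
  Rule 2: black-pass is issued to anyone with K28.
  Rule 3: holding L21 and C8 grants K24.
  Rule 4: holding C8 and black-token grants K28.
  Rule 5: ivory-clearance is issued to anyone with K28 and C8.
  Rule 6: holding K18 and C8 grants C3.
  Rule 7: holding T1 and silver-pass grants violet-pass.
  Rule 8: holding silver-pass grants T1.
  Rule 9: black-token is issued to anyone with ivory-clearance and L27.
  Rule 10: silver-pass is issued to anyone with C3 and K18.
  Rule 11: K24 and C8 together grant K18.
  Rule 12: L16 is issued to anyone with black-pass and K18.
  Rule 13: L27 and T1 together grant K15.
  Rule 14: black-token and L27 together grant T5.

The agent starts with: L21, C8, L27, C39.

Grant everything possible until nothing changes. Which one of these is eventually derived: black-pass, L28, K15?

K15

Holding L21 and C8 grants K24 (Rule 3).
Holding K24 and C8 grants K18 (Rule 11).
Holding K18 and C8 grants C3 (Rule 6).
Holding C3 and K18 grants silver-pass (Rule 10).
Holding silver-pass grants T1 (Rule 8).
Holding L27 and T1 grants K15 (Rule 13).
black-pass would need K28 (Rule 2), but K28 is never granted. L28 would need ivory-clearance and silver-pass (Rule 1), but ivory-clearance is never granted.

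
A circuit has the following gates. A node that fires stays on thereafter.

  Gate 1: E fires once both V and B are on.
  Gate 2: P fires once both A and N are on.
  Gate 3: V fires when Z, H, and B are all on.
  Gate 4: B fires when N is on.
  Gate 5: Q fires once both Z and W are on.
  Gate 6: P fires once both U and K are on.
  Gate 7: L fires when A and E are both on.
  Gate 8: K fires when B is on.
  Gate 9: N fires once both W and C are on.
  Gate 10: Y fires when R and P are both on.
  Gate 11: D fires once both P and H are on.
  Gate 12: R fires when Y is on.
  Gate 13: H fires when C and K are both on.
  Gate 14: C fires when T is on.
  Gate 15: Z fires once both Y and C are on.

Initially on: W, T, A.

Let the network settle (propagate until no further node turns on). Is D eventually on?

Yes

Gate 14: T on → C on.
Gate 9: W and C on → N on.
N is on, so B fires (Gate 4).
Gate 2: A and N on → P on.
Gate 8: B on → K on.
Gate 13: C and K on → H on.
Gate 11: P and H on → D on.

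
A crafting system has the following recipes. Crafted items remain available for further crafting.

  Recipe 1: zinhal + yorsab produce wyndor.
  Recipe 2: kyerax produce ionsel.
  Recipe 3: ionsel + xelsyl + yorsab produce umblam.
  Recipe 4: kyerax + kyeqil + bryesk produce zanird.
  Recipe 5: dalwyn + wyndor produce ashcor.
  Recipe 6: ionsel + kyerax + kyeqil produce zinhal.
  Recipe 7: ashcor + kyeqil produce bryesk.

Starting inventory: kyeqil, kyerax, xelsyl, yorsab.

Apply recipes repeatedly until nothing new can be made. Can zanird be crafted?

zanird would need kyerax, kyeqil, and bryesk (Recipe 4), but bryesk is never obtained.

No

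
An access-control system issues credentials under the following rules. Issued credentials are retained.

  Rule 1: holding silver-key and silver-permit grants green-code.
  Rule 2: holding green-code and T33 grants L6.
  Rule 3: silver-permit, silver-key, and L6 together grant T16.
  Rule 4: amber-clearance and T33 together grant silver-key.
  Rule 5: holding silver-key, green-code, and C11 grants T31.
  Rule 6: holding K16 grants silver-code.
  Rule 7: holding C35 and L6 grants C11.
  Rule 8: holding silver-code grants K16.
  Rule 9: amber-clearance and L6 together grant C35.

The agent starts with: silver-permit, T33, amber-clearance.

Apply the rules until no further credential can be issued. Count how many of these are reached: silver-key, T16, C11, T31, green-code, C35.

6

Holding amber-clearance and T33 grants silver-key (Rule 4).
Holding silver-key and silver-permit grants green-code (Rule 1).
Holding green-code and T33 grants L6 (Rule 2).
Holding silver-permit, silver-key, and L6 grants T16 (Rule 3).
Holding amber-clearance and L6 grants C35 (Rule 9).
Holding C35 and L6 grants C11 (Rule 7).
Holding silver-key, green-code, and C11 grants T31 (Rule 5).
silver-key: reached.
T16: reached.
C11: reached.
T31: reached.
green-code: reached.
C35: reached.
All 6 are reached.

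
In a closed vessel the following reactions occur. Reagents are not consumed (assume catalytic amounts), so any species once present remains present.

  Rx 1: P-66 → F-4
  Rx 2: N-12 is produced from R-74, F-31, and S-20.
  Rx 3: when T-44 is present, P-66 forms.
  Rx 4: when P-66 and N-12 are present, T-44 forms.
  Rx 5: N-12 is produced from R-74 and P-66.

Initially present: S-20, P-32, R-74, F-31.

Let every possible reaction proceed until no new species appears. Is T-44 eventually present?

T-44 would need P-66 and N-12 (Rx 4), but P-66 never forms.

No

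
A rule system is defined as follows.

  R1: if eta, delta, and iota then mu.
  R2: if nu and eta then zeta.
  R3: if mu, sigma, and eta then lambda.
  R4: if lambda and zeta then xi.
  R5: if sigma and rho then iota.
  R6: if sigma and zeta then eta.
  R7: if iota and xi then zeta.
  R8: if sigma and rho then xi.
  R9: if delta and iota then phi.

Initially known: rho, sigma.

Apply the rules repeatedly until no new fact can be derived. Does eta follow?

From sigma and rho, R8 gives xi.
From sigma and rho, R5 gives iota.
From iota and xi, R7 gives zeta.
sigma and zeta hold, so eta follows (R6).

Yes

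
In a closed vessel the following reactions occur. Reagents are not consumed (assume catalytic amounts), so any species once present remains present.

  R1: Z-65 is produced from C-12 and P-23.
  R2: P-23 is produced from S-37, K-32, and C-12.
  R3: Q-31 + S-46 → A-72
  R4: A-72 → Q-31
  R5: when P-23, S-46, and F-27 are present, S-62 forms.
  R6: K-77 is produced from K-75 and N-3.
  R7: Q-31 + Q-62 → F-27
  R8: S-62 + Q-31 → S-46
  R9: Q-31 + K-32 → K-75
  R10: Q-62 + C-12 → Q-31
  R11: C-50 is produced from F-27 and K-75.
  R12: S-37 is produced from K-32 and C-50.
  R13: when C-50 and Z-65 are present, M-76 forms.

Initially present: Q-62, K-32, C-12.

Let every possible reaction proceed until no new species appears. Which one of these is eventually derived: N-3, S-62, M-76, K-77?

M-76

Q-62 and C-12 present → Q-31 forms (R10).
Q-31 and K-32 present → K-75 forms (R9).
Q-31 and Q-62 present → F-27 forms (R7).
F-27 and K-75 present → C-50 forms (R11).
K-32 and C-50 present → S-37 forms (R12).
S-37, K-32, and C-12 present → P-23 forms (R2).
C-12 and P-23 present → Z-65 forms (R1).
C-50 and Z-65 present → M-76 forms (R13).
No rule produces N-3, and it is not given. K-77 would need K-75 and N-3 (R6), but N-3 never forms. S-62 would need P-23, S-46, and F-27 (R5), but S-46 never forms.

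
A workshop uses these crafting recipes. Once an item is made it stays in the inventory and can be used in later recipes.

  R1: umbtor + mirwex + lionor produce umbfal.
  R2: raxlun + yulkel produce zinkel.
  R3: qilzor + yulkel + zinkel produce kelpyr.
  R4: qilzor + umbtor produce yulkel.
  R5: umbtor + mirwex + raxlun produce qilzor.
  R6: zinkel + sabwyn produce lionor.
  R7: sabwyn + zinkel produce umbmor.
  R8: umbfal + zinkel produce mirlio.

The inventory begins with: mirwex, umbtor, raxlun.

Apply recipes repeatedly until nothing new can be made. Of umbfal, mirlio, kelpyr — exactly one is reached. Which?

kelpyr

umbtor + mirwex + raxlun → qilzor (R5).
Using R4, qilzor and umbtor make yulkel.
raxlun + yulkel → zinkel (R2).
Using R3, qilzor, yulkel, and zinkel make kelpyr.
mirlio would need umbfal and zinkel (R8), but umbfal is never obtained. umbfal would need umbtor, mirwex, and lionor (R1), but lionor is never obtained.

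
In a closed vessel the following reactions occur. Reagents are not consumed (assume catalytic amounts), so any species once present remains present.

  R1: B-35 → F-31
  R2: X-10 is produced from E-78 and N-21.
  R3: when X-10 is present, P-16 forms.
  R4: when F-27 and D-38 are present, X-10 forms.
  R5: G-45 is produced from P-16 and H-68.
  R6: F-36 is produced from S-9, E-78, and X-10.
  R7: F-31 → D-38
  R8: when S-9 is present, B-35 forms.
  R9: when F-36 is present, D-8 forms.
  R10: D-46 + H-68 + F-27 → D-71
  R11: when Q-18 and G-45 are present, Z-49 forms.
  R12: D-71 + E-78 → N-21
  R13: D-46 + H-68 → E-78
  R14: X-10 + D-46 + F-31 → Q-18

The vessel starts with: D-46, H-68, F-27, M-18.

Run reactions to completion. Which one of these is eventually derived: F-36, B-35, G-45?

G-45

D-46, H-68, and F-27 present → D-71 forms (R10).
D-46 and H-68 present → E-78 forms (R13).
D-71 and E-78 present → N-21 forms (R12).
E-78 and N-21 present → X-10 forms (R2).
X-10 present → P-16 forms (R3).
P-16 and H-68 present → G-45 forms (R5).
F-36 would need S-9, E-78, and X-10 (R6), but S-9 never forms. B-35 would need S-9 (R8), but S-9 never forms.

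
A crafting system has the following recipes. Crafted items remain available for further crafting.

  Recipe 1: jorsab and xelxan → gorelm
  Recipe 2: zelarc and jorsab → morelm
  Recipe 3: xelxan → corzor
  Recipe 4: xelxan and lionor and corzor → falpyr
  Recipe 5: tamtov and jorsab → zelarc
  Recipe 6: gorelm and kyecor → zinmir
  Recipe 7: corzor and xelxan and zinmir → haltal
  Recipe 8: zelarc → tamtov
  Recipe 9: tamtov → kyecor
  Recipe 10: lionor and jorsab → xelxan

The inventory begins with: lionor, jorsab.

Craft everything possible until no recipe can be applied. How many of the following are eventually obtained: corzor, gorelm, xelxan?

lionor and jorsab → xelxan (Recipe 10).
Using Recipe 1, jorsab and xelxan make gorelm.
Using Recipe 3, xelxan makes corzor.
corzor: reached.
gorelm: reached.
xelxan: reached.
All 3 are reached.

3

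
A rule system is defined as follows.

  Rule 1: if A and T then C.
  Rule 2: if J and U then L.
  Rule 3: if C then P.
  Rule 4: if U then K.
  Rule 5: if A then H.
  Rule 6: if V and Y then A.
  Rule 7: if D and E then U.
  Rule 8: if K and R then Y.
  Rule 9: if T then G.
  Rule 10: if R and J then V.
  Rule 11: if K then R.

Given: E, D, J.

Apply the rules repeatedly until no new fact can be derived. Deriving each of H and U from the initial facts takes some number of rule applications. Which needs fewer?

U: From D and E, Rule 7 gives U. [1 rule application]
H: D and E hold, so U follows (Rule 7). U holds, so K follows (Rule 4). K holds, so R follows (Rule 11). From K and R, Rule 8 gives Y. From R and J, Rule 10 gives V. From V and Y, Rule 6 gives A. A holds, so H follows (Rule 5). [7 rule applications]
U needs fewer.

U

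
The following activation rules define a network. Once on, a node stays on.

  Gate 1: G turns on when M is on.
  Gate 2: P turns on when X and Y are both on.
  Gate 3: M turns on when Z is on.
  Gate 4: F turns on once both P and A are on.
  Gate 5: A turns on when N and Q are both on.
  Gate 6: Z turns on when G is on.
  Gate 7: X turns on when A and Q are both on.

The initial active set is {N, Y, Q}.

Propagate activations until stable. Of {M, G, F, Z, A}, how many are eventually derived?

Gate 5: N and Q on → A on.
Gate 7: A and Q on → X on.
Gate 2: X and Y on → P on.
Gate 4: P and A on → F on.
M would need Z (Gate 3), but Z never turns on.
G would need M (Gate 1), but M never turns on.
F: reached.
Z would need G (Gate 6), but G never turns on.
A: reached.
Reached: F and A — 2 of the 5.

2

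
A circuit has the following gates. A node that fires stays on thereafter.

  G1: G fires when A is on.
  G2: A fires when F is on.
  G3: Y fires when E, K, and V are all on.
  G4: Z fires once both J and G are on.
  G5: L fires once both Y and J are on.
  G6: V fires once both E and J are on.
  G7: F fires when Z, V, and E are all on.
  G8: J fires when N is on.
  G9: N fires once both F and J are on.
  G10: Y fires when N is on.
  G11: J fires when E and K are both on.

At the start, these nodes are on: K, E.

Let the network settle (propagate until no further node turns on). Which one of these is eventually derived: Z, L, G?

L

G11: E and K on → J on.
G6: E and J on → V on.
E, K, and V are on, so Y fires (G3).
Y and J are on, so L fires (G5).
Z would need J and G (G4), but G never turns on. G would need A (G1), but A never turns on.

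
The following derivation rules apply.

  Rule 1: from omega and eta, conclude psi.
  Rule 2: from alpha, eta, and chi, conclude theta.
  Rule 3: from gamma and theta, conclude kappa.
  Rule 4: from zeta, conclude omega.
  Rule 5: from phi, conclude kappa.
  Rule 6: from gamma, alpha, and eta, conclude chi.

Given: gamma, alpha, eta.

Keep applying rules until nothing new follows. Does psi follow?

psi would need omega and eta (Rule 1), but omega is never established.

No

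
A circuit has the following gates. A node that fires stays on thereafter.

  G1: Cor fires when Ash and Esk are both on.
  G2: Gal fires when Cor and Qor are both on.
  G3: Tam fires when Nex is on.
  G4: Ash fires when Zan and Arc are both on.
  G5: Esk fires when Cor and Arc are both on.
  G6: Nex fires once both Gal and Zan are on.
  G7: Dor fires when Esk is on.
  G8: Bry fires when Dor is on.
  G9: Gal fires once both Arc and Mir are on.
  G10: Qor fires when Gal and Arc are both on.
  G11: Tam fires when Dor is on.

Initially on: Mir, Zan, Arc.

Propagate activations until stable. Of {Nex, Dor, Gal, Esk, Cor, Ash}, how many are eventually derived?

3

G9: Arc and Mir on → Gal on.
Zan and Arc are on, so Ash fires (G4).
G6: Gal and Zan on → Nex on.
Nex: reached.
Dor would need Esk (G7), but Esk never turns on.
Gal: reached.
Esk would need Cor and Arc (G5), but Cor never turns on.
Cor would need Ash and Esk (G1), but Esk never turns on.
Ash: reached.
Reached: Nex, Gal, and Ash — 3 of the 6.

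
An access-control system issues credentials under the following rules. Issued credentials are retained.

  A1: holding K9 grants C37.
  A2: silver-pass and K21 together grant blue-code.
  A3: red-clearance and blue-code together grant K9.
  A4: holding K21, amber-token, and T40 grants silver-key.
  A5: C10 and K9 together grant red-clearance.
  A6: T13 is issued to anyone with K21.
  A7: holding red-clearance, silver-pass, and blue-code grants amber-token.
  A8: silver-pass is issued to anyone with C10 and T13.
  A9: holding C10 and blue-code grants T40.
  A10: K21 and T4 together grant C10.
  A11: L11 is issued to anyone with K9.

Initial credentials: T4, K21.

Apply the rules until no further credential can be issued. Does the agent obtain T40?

Yes

Holding K21 and T4 grants C10 (A10).
Holding K21 grants T13 (A6).
Holding C10 and T13 grants silver-pass (A8).
Holding silver-pass and K21 grants blue-code (A2).
Holding C10 and blue-code grants T40 (A9).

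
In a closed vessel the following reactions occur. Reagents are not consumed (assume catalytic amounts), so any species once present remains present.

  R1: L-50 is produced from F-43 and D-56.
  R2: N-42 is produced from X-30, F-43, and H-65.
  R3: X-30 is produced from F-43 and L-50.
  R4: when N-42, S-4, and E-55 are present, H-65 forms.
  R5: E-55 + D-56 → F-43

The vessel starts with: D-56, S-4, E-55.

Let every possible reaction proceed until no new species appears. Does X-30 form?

Yes

E-55 and D-56 present → F-43 forms (R5).
F-43 and D-56 present → L-50 forms (R1).
F-43 and L-50 present → X-30 forms (R3).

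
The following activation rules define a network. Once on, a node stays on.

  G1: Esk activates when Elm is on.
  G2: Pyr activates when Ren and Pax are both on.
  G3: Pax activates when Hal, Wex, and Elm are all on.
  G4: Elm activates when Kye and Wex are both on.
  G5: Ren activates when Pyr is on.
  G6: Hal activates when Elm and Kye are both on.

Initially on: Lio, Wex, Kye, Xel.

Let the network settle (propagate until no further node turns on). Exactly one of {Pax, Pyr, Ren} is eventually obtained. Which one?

Pax

Kye and Wex are on, so Elm activates (G4).
G6: Elm and Kye on → Hal on.
G3: Hal, Wex, and Elm on → Pax on.
Pyr would need Ren and Pax (G2), but Ren never turns on. Ren would need Pyr (G5), but Pyr never turns on.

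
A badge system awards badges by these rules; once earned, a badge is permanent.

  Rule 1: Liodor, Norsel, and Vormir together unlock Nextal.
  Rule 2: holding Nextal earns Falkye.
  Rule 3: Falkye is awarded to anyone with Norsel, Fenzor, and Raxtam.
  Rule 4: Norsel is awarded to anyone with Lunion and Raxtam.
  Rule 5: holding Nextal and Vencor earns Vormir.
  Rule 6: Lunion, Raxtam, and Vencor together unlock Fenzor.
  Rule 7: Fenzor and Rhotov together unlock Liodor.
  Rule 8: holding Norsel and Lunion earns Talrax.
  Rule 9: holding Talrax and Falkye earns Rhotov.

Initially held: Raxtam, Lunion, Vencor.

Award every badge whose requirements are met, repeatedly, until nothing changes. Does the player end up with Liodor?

Yes

With Lunion, Raxtam, and Vencor, Fenzor is earned (Rule 6).
With Lunion and Raxtam, Norsel is earned (Rule 4).
With Norsel and Lunion, Talrax is earned (Rule 8).
With Norsel, Fenzor, and Raxtam, Falkye is earned (Rule 3).
With Talrax and Falkye, Rhotov is earned (Rule 9).
With Fenzor and Rhotov, Liodor is earned (Rule 7).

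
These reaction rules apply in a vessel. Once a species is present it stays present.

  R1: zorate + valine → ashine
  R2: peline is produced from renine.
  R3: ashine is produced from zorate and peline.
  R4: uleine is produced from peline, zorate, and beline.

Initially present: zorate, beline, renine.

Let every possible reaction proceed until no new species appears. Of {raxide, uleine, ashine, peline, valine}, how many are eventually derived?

3

renine present → peline forms (R2).
zorate and peline present → ashine forms (R3).
peline, zorate, and beline present → uleine forms (R4).
No rule produces raxide, and it is not given.
uleine: reached.
ashine: reached.
peline: reached.
No rule produces valine, and it is not given.
Reached: uleine, ashine, and peline — 3 of the 5.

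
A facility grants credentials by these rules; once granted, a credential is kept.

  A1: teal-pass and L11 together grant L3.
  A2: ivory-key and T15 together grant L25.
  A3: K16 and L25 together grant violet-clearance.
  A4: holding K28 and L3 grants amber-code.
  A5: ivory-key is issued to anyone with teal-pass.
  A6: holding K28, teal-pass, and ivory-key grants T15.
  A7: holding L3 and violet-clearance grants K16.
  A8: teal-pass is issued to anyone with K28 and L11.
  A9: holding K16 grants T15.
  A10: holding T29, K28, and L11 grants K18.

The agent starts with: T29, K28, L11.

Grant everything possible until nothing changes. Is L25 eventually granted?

Holding K28 and L11 grants teal-pass (A8).
Holding teal-pass grants ivory-key (A5).
Holding K28, teal-pass, and ivory-key grants T15 (A6).
Holding ivory-key and T15 grants L25 (A2).

Yes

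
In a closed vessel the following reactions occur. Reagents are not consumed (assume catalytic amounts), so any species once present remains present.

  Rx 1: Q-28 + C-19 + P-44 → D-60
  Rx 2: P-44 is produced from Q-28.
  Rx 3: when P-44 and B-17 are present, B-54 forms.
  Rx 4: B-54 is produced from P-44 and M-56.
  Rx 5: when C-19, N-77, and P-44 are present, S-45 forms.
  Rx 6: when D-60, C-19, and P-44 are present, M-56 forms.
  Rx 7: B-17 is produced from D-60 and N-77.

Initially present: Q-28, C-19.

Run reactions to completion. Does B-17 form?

B-17 would need D-60 and N-77 (Rx 7), but N-77 never forms.

No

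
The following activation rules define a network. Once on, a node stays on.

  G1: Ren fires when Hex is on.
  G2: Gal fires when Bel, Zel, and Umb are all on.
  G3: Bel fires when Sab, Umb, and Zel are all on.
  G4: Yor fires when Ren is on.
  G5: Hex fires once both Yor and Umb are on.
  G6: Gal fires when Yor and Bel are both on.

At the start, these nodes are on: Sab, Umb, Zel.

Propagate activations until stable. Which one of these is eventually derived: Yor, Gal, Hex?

Gal

Sab, Umb, and Zel are on, so Bel fires (G3).
G2: Bel, Zel, and Umb on → Gal on.
Hex would need Yor and Umb (G5), but Yor never turns on. Yor would need Ren (G4), but Ren never turns on.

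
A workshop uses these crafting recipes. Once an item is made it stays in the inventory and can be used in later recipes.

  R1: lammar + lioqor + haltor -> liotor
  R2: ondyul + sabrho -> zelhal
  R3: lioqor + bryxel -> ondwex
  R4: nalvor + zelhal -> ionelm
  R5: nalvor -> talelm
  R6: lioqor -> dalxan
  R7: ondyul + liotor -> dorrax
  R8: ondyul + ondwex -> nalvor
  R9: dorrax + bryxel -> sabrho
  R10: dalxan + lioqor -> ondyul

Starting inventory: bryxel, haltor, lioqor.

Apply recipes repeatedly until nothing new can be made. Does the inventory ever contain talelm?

lioqor + bryxel -> ondwex (R3).
lioqor -> dalxan (R6).
Using R10, dalxan and lioqor make ondyul.
ondyul + ondwex -> nalvor (R8).
Using R5, nalvor makes talelm.

Yes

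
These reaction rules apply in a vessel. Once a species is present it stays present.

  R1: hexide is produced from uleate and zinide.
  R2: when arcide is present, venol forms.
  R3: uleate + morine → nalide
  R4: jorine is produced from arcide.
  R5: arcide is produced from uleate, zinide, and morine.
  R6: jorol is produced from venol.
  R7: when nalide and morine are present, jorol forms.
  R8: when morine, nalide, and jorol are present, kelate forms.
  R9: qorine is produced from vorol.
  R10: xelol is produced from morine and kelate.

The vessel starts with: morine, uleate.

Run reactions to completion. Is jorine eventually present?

jorine would need arcide (R4), but arcide never forms.

No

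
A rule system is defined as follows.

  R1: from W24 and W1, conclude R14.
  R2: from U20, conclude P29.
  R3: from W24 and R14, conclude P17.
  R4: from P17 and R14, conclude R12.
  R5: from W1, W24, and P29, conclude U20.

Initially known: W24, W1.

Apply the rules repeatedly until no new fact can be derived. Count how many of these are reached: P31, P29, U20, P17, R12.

From W24 and W1, R1 gives R14.
W24 and R14 hold, so P17 follows (R3).
P17 and R14 hold, so R12 follows (R4).
No rule produces P31, and it is not given.
P29 would need U20 (R2), but U20 is never established.
U20 would need W1, W24, and P29 (R5), but P29 is never established.
P17: reached.
R12: reached.
Reached: P17 and R12 — 2 of the 5.

2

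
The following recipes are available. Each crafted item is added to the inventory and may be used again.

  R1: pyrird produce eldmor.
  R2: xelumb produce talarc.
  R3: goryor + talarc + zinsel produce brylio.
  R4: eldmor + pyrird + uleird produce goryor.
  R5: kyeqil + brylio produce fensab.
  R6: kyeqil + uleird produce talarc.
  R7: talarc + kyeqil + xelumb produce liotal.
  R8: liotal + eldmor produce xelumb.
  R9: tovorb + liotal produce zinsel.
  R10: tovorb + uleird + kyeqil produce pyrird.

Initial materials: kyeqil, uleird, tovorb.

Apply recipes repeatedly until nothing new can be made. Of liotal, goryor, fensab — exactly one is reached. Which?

tovorb + uleird + kyeqil → pyrird (R10).
Using R1, pyrird makes eldmor.
eldmor + pyrird + uleird → goryor (R4).
fensab would need kyeqil and brylio (R5), but brylio is never obtained. liotal would need talarc, kyeqil, and xelumb (R7), but xelumb is never obtained.

goryor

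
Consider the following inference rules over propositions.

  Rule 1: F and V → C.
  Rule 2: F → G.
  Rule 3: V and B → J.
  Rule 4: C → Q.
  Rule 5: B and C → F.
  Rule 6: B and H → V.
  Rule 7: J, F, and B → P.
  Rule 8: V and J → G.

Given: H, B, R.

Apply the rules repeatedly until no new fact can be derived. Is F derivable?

F would need B and C (Rule 5), but C is never established.

No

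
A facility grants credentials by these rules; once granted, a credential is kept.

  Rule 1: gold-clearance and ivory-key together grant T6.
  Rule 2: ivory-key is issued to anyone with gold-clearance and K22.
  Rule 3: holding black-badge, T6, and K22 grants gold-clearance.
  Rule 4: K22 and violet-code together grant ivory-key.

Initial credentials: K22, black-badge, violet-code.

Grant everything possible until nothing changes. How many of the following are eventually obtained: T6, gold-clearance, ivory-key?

Holding K22 and violet-code grants ivory-key (Rule 4).
T6 would need gold-clearance and ivory-key (Rule 1), but gold-clearance is never granted.
gold-clearance would need black-badge, T6, and K22 (Rule 3), but T6 is never granted.
ivory-key: reached.
Reached: ivory-key — 1 of the 3.

1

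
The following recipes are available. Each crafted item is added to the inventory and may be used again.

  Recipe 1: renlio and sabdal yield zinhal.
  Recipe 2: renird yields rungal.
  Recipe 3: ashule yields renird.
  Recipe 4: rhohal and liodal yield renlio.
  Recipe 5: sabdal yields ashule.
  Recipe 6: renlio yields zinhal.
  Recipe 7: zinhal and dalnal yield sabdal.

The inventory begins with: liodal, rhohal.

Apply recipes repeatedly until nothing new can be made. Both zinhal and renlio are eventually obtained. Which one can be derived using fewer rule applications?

renlio: rhohal and liodal → renlio (Recipe 4). [1 rule application]
zinhal: rhohal and liodal → renlio (Recipe 4). Using Recipe 6, renlio makes zinhal. [2 rule applications]
renlio needs fewer.

renlio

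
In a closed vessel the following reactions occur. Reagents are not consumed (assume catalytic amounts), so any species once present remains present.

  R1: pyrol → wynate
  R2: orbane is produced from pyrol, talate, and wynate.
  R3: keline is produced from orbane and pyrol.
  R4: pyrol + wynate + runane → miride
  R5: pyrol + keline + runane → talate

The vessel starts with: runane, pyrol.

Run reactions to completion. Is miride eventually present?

Yes

pyrol present → wynate forms (R1).
pyrol, wynate, and runane present → miride forms (R4).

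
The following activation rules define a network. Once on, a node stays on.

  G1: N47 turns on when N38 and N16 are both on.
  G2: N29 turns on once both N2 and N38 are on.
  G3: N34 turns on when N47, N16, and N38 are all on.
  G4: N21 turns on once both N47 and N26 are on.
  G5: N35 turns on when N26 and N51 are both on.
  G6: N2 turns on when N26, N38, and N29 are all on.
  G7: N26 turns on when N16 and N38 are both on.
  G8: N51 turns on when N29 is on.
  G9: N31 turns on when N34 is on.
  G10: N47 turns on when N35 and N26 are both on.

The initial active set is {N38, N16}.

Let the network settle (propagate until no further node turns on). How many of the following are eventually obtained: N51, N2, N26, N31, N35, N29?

2

G1: N38 and N16 on → N47 on.
N16 and N38 are on, so N26 turns on (G7).
G3: N47, N16, and N38 on → N34 on.
N34 is on, so N31 turns on (G9).
N51 would need N29 (G8), but N29 never turns on.
N2 would need N26, N38, and N29 (G6), but N29 never turns on.
N26: reached.
N31: reached.
N35 would need N26 and N51 (G5), but N51 never turns on.
N29 would need N2 and N38 (G2), but N2 never turns on.
Reached: N26 and N31 — 2 of the 6.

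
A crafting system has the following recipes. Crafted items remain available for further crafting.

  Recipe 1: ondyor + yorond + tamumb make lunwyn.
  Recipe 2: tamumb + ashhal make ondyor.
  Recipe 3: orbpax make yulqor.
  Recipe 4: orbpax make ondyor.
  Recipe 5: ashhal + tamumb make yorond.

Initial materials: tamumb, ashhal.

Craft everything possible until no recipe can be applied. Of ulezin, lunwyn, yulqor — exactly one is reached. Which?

lunwyn

Using Recipe 5, ashhal and tamumb make yorond.
tamumb + ashhal → ondyor (Recipe 2).
ondyor + yorond + tamumb → lunwyn (Recipe 1).
yulqor would need orbpax (Recipe 3), but orbpax is never obtained. No rule produces ulezin, and it is not given.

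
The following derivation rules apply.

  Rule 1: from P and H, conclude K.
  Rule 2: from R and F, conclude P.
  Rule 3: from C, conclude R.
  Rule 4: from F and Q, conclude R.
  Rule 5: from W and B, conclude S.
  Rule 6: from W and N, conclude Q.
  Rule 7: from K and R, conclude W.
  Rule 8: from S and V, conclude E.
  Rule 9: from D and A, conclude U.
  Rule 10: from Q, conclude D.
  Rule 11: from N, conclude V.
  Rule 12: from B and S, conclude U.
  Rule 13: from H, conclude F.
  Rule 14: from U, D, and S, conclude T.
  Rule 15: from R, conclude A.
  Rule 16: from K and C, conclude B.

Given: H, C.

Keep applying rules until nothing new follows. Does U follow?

H holds, so F follows (Rule 13).
C holds, so R follows (Rule 3).
From R and F, Rule 2 gives P.
From P and H, Rule 1 gives K.
K and R hold, so W follows (Rule 7).
K and C hold, so B follows (Rule 16).
W and B hold, so S follows (Rule 5).
B and S hold, so U follows (Rule 12).

Yes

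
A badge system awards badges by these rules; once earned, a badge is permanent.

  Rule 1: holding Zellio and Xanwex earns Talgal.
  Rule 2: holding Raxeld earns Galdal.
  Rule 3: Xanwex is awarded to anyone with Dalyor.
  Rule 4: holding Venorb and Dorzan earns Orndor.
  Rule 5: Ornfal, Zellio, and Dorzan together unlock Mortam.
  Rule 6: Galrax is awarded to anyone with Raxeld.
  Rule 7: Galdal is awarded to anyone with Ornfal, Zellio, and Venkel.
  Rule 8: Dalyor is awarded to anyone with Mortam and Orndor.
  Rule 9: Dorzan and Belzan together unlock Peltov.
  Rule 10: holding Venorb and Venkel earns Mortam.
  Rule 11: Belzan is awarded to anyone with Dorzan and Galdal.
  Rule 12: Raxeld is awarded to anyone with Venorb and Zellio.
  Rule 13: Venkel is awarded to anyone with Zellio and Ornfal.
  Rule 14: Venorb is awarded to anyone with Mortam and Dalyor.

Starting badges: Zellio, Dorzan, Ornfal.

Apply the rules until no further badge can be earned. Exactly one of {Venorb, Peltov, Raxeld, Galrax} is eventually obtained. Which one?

With Zellio and Ornfal, Venkel is earned (Rule 13).
With Ornfal, Zellio, and Venkel, Galdal is earned (Rule 7).
With Dorzan and Galdal, Belzan is earned (Rule 11).
With Dorzan and Belzan, Peltov is earned (Rule 9).
Venorb would need Mortam and Dalyor (Rule 14), but Dalyor is never earned. Galrax would need Raxeld (Rule 6), but Raxeld is never earned. Raxeld would need Venorb and Zellio (Rule 12), but Venorb is never earned.

Peltov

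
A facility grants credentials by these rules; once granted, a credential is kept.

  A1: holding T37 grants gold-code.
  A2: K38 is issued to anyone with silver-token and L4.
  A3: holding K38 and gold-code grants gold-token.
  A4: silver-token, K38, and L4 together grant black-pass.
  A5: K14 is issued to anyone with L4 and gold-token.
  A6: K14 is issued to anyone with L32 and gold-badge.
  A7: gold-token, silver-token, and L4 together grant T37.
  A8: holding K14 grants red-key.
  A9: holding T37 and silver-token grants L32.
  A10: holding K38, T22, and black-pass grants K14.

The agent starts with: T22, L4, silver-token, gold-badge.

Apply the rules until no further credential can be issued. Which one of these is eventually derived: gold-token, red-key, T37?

red-key

Holding silver-token and L4 grants K38 (A2).
Holding silver-token, K38, and L4 grants black-pass (A4).
Holding K38, T22, and black-pass grants K14 (A10).
Holding K14 grants red-key (A8).
T37 would need gold-token, silver-token, and L4 (A7), but gold-token is never granted. gold-token would need K38 and gold-code (A3), but gold-code is never granted.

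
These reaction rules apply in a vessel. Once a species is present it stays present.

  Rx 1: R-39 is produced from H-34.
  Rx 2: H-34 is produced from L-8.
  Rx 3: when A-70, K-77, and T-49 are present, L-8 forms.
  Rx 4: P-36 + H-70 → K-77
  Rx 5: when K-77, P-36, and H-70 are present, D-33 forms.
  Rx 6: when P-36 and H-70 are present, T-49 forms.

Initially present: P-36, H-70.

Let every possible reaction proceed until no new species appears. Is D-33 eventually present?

P-36 and H-70 present → K-77 forms (Rx 4).
K-77, P-36, and H-70 present → D-33 forms (Rx 5).

Yes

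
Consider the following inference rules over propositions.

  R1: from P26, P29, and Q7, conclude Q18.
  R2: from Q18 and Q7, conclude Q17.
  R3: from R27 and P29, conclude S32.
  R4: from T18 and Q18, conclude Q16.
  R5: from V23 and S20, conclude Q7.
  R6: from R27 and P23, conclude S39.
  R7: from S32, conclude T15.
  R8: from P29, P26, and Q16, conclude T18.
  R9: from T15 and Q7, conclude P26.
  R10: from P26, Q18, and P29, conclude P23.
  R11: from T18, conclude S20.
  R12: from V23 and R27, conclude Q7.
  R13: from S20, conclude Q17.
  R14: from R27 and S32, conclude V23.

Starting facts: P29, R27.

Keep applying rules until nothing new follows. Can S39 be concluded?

R27 and P29 hold, so S32 follows (R3).
From S32, R7 gives T15.
From R27 and S32, R14 gives V23.
From V23 and R27, R12 gives Q7.
From T15 and Q7, R9 gives P26.
P26, P29, and Q7 hold, so Q18 follows (R1).
P26, Q18, and P29 hold, so P23 follows (R10).
From R27 and P23, R6 gives S39.

Yes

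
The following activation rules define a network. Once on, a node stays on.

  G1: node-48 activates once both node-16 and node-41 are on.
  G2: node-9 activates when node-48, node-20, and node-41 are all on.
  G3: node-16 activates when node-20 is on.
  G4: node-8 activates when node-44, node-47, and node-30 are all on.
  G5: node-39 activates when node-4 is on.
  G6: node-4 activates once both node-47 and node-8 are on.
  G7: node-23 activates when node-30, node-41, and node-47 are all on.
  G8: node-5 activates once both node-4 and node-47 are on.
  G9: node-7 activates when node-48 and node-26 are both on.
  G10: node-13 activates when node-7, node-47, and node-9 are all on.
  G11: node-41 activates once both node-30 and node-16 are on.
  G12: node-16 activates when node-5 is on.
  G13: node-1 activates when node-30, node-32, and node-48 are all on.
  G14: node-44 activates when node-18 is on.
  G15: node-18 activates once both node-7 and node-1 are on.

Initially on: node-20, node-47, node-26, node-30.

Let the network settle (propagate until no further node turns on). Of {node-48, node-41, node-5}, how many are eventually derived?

2

node-20 is on, so node-16 activates (G3).
node-30 and node-16 are on, so node-41 activates (G11).
G1: node-16 and node-41 on → node-48 on.
node-48: reached.
node-41: reached.
node-5 would need node-4 and node-47 (G8), but node-4 never turns on.
Reached: node-48 and node-41 — 2 of the 3.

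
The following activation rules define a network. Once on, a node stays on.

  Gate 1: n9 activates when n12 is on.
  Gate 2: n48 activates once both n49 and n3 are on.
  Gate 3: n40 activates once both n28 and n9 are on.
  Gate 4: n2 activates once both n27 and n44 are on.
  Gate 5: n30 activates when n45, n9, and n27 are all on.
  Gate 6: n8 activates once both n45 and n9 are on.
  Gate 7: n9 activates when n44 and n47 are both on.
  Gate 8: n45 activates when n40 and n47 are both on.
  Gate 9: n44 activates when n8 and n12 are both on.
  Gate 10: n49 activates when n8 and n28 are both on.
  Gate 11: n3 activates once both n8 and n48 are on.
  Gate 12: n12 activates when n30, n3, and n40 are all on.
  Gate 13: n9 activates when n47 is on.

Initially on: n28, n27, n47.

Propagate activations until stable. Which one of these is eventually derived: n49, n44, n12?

n47 is on, so n9 activates (Gate 13).
Gate 3: n28 and n9 on → n40 on.
Gate 8: n40 and n47 on → n45 on.
Gate 6: n45 and n9 on → n8 on.
n8 and n28 are on, so n49 activates (Gate 10).
n12 would need n30, n3, and n40 (Gate 12), but n3 never turns on. n44 would need n8 and n12 (Gate 9), but n12 never turns on.

n49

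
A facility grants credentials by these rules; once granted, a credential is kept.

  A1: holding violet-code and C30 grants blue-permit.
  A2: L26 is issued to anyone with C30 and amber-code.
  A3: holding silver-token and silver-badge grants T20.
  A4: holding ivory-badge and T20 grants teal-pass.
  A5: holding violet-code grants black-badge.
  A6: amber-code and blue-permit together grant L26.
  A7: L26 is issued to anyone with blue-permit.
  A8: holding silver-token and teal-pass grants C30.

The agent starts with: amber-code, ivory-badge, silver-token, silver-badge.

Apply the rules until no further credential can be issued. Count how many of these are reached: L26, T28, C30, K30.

2

Holding silver-token and silver-badge grants T20 (A3).
Holding ivory-badge and T20 grants teal-pass (A4).
Holding silver-token and teal-pass grants C30 (A8).
Holding C30 and amber-code grants L26 (A2).
L26: reached.
No rule produces T28, and it is not given.
C30: reached.
No rule produces K30, and it is not given.
Reached: L26 and C30 — 2 of the 4.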